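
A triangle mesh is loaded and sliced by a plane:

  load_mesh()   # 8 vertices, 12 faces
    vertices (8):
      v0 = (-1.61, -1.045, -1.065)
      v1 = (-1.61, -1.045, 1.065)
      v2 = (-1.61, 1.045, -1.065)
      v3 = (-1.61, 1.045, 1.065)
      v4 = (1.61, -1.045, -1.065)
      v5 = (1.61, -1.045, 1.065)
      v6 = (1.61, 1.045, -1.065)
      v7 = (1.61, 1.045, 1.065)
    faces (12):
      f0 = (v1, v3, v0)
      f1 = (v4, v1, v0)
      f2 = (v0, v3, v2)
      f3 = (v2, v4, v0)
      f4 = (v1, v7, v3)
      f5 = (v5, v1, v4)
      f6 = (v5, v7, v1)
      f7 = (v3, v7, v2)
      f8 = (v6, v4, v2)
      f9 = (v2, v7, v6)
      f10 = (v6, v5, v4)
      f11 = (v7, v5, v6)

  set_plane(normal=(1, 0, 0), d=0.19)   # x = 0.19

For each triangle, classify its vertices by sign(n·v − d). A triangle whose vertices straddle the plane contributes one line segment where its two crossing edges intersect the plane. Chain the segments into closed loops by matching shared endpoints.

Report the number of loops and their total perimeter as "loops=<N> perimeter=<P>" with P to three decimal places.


Straddling triangles (8 of 12):
  (v4,v1,v0) [+--] → (0.19, -1.045, -0.125683)–(0.19, -1.045, -1.065)  len=0.9393
  (v2,v4,v0) [-+-] → (0.19, -0.123323, -1.065)–(0.19, -1.045, -1.065)  len=0.9217
  (v1,v7,v3) [-+-] → (0.19, 0.123323, 1.065)–(0.19, 1.045, 1.065)  len=0.9217
  (v5,v1,v4) [+-+] → (0.19, -1.045, 1.065)–(0.19, -1.045, -0.125683)  len=1.1907
  (v5,v7,v1) [++-] → (0.19, 0.123323, 1.065)–(0.19, -1.045, 1.065)  len=1.1683
  (v3,v7,v2) [-+-] → (0.19, 1.045, 1.065)–(0.19, 1.045, 0.125683)  len=0.9393
  (v6,v4,v2) [++-] → (0.19, -0.123323, -1.065)–(0.19, 1.045, -1.065)  len=1.1683
  (v2,v7,v6) [-++] → (0.19, 1.045, 0.125683)–(0.19, 1.045, -1.065)  len=1.1907

Chained into 1 loop(s):
  loop 1: 8 segments, perimeter = 8.4400
Total perimeter = 8.440

loops=1 perimeter=8.440


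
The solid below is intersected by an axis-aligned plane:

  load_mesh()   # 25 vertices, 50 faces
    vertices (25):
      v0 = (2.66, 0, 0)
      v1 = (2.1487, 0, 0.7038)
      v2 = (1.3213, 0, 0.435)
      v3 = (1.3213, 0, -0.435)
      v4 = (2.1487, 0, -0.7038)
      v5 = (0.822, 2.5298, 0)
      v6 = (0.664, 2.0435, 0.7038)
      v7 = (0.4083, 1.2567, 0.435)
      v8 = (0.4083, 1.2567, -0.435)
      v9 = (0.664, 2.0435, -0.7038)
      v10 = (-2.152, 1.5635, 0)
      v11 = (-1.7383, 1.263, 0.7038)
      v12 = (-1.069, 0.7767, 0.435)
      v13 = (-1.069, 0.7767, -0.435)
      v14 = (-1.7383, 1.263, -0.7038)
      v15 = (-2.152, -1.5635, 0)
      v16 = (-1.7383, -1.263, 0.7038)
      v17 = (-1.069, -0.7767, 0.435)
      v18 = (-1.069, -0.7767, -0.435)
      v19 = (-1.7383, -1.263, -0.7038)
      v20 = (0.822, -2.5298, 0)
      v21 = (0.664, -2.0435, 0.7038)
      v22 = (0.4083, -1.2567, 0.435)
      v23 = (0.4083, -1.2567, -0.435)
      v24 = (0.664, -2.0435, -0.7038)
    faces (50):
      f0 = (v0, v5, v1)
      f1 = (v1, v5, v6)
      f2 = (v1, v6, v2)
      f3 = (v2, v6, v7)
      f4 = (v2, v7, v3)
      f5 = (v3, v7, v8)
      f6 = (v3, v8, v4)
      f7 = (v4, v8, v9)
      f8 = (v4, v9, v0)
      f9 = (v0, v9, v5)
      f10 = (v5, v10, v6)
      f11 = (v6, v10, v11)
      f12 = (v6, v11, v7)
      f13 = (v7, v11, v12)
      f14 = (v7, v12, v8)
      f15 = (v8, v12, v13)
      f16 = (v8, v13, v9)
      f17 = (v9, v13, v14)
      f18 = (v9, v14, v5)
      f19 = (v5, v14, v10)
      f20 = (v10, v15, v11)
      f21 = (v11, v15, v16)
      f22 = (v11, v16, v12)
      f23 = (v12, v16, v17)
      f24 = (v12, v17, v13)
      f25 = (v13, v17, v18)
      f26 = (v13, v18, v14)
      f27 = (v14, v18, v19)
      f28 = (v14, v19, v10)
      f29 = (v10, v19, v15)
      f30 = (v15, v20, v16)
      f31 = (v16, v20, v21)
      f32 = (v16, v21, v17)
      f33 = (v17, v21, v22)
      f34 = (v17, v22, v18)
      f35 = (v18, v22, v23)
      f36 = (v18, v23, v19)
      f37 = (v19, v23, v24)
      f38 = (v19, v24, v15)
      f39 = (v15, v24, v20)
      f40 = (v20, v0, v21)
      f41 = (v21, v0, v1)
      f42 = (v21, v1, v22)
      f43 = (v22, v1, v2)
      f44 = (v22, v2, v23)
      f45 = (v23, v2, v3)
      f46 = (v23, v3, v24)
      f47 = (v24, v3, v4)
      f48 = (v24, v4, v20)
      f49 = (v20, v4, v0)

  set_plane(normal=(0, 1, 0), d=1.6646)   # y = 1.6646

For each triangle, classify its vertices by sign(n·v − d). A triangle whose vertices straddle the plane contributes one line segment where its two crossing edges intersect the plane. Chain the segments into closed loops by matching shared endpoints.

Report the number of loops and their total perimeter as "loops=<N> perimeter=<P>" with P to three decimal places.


Straddling triangles (14 of 50):
  (v0,v5,v1) [-+-] → (1.4506, 1.6646, 0)–(1.27574, 1.6646, 0.240702)  len=0.2975
  (v1,v5,v6) [-++] → (1.27574, 1.6646, 0.240702)–(0.939289, 1.6646, 0.7038)  len=0.5724
  (v1,v6,v2) [-+-] → (0.939289, 1.6646, 0.7038)–(0.785875, 1.6646, 0.65396)  len=0.1613
  (v2,v6,v7) [-+-] → (0.785875, 1.6646, 0.65396)–(0.540862, 1.6646, 0.574354)  len=0.2576
  (v4,v8,v9) [--+] → (0.540862, 1.6646, -0.574354)–(0.939289, 1.6646, -0.7038)  len=0.4189
  (v4,v9,v0) [-+-] → (0.939289, 1.6646, -0.7038)–(1.03409, 1.6646, -0.573303)  len=0.1613
  (v0,v9,v5) [-++] → (1.03409, 1.6646, -0.573303)–(1.4506, 1.6646, 0)  len=0.7086
  (v5,v10,v6) [+-+] → (-1.84084, 1.6646, 0)–(-1.55888, 1.6646, 0.148238)  len=0.3186
  (v6,v10,v11) [+--] → (-1.55888, 1.6646, 0.148238)–(-0.502216, 1.6646, 0.7038)  len=1.1938
  (v6,v11,v7) [+--] → (-0.502216, 1.6646, 0.7038)–(0.540862, 1.6646, 0.574354)  len=1.0511
  (v8,v13,v9) [--+] → (0.14566, 1.6646, -0.623402)–(0.540862, 1.6646, -0.574354)  len=0.3982
  (v9,v13,v14) [+--] → (0.14566, 1.6646, -0.623402)–(-0.502216, 1.6646, -0.7038)  len=0.6528
  (v9,v14,v5) [+-+] → (-0.502216, 1.6646, -0.7038)–(-0.926636, 1.6646, -0.480682)  len=0.4795
  (v5,v14,v10) [+--] → (-0.926636, 1.6646, -0.480682)–(-1.84084, 1.6646, 0)  len=1.0329

Chained into 1 loop(s):
  loop 1: 14 segments, perimeter = 7.7046
Total perimeter = 7.705

loops=1 perimeter=7.705


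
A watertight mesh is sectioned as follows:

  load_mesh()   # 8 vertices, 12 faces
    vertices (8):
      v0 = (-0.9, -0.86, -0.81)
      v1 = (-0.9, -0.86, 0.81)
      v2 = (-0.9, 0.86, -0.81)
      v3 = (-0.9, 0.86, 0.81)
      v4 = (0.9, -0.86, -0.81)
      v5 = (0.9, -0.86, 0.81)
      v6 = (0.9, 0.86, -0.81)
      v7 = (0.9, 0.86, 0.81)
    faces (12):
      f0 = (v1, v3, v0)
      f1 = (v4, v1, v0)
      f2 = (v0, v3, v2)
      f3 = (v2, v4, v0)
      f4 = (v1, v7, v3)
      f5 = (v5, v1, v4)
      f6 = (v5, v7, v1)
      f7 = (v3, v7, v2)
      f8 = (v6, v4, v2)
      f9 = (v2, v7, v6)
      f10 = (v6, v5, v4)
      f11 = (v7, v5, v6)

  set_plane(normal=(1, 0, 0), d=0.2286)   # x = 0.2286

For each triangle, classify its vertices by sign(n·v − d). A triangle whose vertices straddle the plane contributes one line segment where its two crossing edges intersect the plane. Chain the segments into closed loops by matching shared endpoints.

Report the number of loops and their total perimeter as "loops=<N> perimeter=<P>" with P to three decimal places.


loops=1 perimeter=6.680

Straddling triangles (8 of 12):
  (v4,v1,v0) [+--] → (0.2286, -0.86, -0.20574)–(0.2286, -0.86, -0.81)  len=0.6043
  (v2,v4,v0) [-+-] → (0.2286, -0.21844, -0.81)–(0.2286, -0.86, -0.81)  len=0.6416
  (v1,v7,v3) [-+-] → (0.2286, 0.21844, 0.81)–(0.2286, 0.86, 0.81)  len=0.6416
  (v5,v1,v4) [+-+] → (0.2286, -0.86, 0.81)–(0.2286, -0.86, -0.20574)  len=1.0157
  (v5,v7,v1) [++-] → (0.2286, 0.21844, 0.81)–(0.2286, -0.86, 0.81)  len=1.0784
  (v3,v7,v2) [-+-] → (0.2286, 0.86, 0.81)–(0.2286, 0.86, 0.20574)  len=0.6043
  (v6,v4,v2) [++-] → (0.2286, -0.21844, -0.81)–(0.2286, 0.86, -0.81)  len=1.0784
  (v2,v7,v6) [-++] → (0.2286, 0.86, 0.20574)–(0.2286, 0.86, -0.81)  len=1.0157

Chained into 1 loop(s):
  loop 1: 8 segments, perimeter = 6.6800
Total perimeter = 6.680


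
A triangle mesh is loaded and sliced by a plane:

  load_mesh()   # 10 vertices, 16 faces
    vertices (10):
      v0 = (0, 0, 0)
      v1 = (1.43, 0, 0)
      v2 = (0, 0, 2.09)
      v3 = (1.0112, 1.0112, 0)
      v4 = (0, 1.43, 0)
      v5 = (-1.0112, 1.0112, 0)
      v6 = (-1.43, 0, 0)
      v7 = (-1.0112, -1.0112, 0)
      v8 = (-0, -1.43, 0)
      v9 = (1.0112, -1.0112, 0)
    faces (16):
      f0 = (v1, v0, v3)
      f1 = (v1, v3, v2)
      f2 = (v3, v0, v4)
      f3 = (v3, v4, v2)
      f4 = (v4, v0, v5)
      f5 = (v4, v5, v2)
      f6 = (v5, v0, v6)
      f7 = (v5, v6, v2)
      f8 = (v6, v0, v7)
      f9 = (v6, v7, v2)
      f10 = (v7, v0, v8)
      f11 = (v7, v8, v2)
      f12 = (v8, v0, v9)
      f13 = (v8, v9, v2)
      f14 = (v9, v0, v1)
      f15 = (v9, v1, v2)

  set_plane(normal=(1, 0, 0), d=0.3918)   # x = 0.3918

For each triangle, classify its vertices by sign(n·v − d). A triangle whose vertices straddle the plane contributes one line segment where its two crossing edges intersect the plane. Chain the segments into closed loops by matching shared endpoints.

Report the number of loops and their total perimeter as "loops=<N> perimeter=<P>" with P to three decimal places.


Straddling triangles (8 of 16):
  (v1,v0,v3) [+-+] → (0.3918, 0, 0)–(0.3918, 0.3918, 0)  len=0.3918
  (v1,v3,v2) [++-] → (0.3918, 0.3918, 1.28021)–(0.3918, 0, 1.51737)  len=0.4580
  (v3,v0,v4) [+--] → (0.3918, 0.3918, 0)–(0.3918, 1.26773, 0)  len=0.8759
  (v3,v4,v2) [+--] → (0.3918, 1.26773, 0)–(0.3918, 0.3918, 1.28021)  len=1.5512
  (v8,v0,v9) [--+] → (0.3918, -0.3918, 0)–(0.3918, -1.26773, 0)  len=0.8759
  (v8,v9,v2) [-+-] → (0.3918, -1.26773, 0)–(0.3918, -0.3918, 1.28021)  len=1.5512
  (v9,v0,v1) [+-+] → (0.3918, -0.3918, 0)–(0.3918, 0, 0)  len=0.3918
  (v9,v1,v2) [++-] → (0.3918, 0, 1.51737)–(0.3918, -0.3918, 1.28021)  len=0.4580

Chained into 1 loop(s):
  loop 1: 8 segments, perimeter = 6.5538
Total perimeter = 6.554

loops=1 perimeter=6.554


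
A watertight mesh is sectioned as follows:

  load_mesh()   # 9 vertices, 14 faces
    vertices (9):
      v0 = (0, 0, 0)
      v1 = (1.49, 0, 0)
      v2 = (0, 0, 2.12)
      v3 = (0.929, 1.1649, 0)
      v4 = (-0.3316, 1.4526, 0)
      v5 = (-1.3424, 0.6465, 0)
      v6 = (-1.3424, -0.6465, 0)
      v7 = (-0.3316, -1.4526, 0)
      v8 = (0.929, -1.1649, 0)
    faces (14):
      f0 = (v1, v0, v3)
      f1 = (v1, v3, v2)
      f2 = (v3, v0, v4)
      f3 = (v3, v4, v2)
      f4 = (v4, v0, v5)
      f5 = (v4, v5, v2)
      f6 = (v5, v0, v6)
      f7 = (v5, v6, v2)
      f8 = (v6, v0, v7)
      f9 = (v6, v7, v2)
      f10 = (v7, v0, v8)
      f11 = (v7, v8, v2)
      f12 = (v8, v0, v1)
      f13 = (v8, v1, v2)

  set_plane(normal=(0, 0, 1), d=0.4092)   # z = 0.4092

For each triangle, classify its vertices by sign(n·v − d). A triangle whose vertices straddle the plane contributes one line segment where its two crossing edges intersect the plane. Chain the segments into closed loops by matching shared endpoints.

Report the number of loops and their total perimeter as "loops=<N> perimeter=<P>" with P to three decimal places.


loops=1 perimeter=7.304

Straddling triangles (7 of 14):
  (v1,v3,v2) [--+] → (0.749685, 0.940052, 0.4092)–(1.2024, 0, 0.4092)  len=1.0434
  (v3,v4,v2) [--+] → (-0.267595, 1.17222, 0.4092)–(0.749685, 0.940052, 0.4092)  len=1.0434
  (v4,v5,v2) [--+] → (-1.08329, 0.521713, 0.4092)–(-0.267595, 1.17222, 0.4092)  len=1.0433
  (v5,v6,v2) [--+] → (-1.08329, -0.521713, 0.4092)–(-1.08329, 0.521713, 0.4092)  len=1.0434
  (v6,v7,v2) [--+] → (-0.267595, -1.17222, 0.4092)–(-1.08329, -0.521713, 0.4092)  len=1.0433
  (v7,v8,v2) [--+] → (0.749685, -0.940052, 0.4092)–(-0.267595, -1.17222, 0.4092)  len=1.0434
  (v8,v1,v2) [--+] → (1.2024, 0, 0.4092)–(0.749685, -0.940052, 0.4092)  len=1.0434

Chained into 1 loop(s):
  loop 1: 7 segments, perimeter = 7.3037
Total perimeter = 7.304


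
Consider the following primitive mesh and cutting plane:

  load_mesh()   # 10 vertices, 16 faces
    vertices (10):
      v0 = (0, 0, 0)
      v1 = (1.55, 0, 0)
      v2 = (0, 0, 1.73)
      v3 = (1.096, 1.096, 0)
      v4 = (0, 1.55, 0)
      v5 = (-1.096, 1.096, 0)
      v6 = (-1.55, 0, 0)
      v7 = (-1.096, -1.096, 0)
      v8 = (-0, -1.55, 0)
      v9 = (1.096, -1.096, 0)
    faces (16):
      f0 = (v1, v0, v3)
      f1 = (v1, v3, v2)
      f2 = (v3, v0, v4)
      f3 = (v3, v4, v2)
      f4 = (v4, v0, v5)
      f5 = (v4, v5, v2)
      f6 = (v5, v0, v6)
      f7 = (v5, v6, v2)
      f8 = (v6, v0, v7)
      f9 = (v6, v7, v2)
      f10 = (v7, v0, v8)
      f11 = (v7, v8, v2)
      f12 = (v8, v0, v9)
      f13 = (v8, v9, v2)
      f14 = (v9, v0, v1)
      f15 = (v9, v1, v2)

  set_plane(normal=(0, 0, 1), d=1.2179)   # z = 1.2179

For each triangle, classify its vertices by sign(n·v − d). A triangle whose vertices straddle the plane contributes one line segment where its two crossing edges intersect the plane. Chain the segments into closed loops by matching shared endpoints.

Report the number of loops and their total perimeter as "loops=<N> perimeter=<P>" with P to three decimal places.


loops=1 perimeter=2.809

Straddling triangles (8 of 16):
  (v1,v3,v2) [--+] → (0.324429, 0.324429, 1.2179)–(0.458818, 0, 1.2179)  len=0.3512
  (v3,v4,v2) [--+] → (0, 0.458818, 1.2179)–(0.324429, 0.324429, 1.2179)  len=0.3512
  (v4,v5,v2) [--+] → (-0.324429, 0.324429, 1.2179)–(0, 0.458818, 1.2179)  len=0.3512
  (v5,v6,v2) [--+] → (-0.458818, 0, 1.2179)–(-0.324429, 0.324429, 1.2179)  len=0.3512
  (v6,v7,v2) [--+] → (-0.324429, -0.324429, 1.2179)–(-0.458818, 0, 1.2179)  len=0.3512
  (v7,v8,v2) [--+] → (0, -0.458818, 1.2179)–(-0.324429, -0.324429, 1.2179)  len=0.3512
  (v8,v9,v2) [--+] → (0.324429, -0.324429, 1.2179)–(0, -0.458818, 1.2179)  len=0.3512
  (v9,v1,v2) [--+] → (0.458818, 0, 1.2179)–(0.324429, -0.324429, 1.2179)  len=0.3512

Chained into 1 loop(s):
  loop 1: 8 segments, perimeter = 2.8093
Total perimeter = 2.809


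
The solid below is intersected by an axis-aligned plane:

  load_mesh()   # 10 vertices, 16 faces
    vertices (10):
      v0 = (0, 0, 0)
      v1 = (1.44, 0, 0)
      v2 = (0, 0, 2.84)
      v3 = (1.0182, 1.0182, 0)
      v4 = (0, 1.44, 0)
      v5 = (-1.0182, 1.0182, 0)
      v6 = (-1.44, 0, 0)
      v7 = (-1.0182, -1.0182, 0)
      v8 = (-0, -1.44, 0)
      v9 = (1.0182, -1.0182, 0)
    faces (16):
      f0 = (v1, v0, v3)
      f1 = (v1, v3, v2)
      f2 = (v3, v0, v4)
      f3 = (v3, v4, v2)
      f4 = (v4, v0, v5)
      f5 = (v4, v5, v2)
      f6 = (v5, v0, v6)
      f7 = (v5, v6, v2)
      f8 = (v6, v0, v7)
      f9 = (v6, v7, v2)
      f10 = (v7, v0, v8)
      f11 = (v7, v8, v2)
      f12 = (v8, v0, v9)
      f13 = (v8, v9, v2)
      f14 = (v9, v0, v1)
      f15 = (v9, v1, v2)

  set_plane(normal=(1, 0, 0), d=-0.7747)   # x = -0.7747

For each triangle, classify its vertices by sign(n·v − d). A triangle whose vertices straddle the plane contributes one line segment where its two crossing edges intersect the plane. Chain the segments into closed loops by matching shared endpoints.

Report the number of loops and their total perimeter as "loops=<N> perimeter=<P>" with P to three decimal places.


loops=1 perimeter=5.762

Straddling triangles (8 of 16):
  (v4,v0,v5) [++-] → (-0.7747, 0.7747, 0)–(-0.7747, 1.11907, 0)  len=0.3444
  (v4,v5,v2) [+-+] → (-0.7747, 1.11907, 0)–(-0.7747, 0.7747, 0.679179)  len=0.7615
  (v5,v0,v6) [-+-] → (-0.7747, 0.7747, 0)–(-0.7747, 0, 0)  len=0.7747
  (v5,v6,v2) [--+] → (-0.7747, 0, 1.31212)–(-0.7747, 0.7747, 0.679179)  len=1.0004
  (v6,v0,v7) [-+-] → (-0.7747, 0, 0)–(-0.7747, -0.7747, 0)  len=0.7747
  (v6,v7,v2) [--+] → (-0.7747, -0.7747, 0.679179)–(-0.7747, 0, 1.31212)  len=1.0004
  (v7,v0,v8) [-++] → (-0.7747, -0.7747, 0)–(-0.7747, -1.11907, 0)  len=0.3444
  (v7,v8,v2) [-++] → (-0.7747, -1.11907, 0)–(-0.7747, -0.7747, 0.679179)  len=0.7615

Chained into 1 loop(s):
  loop 1: 8 segments, perimeter = 5.7619
Total perimeter = 5.762


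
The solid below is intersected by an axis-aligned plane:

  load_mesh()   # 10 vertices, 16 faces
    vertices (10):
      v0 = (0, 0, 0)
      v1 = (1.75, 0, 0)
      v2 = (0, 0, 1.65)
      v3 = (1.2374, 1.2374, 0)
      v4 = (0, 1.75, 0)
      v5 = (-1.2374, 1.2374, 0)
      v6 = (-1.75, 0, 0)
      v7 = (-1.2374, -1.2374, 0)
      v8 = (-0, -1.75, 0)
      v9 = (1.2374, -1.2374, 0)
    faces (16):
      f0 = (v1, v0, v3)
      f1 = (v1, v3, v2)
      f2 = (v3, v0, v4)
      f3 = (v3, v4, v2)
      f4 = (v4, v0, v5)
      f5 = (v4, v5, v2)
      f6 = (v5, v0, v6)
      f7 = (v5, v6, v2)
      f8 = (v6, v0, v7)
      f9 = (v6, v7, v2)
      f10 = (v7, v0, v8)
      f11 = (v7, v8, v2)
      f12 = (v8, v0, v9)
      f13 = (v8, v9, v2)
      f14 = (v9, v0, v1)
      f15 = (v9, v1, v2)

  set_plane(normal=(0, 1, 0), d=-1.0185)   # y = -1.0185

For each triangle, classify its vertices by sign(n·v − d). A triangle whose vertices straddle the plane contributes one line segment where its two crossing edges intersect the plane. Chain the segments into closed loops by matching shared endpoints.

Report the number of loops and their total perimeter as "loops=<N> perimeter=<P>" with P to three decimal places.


loops=1 perimeter=5.694

Straddling triangles (8 of 16):
  (v6,v0,v7) [++-] → (-1.0185, -1.0185, 0)–(-1.32808, -1.0185, 0)  len=0.3096
  (v6,v7,v2) [+-+] → (-1.32808, -1.0185, 0)–(-1.0185, -1.0185, 0.29189)  len=0.4255
  (v7,v0,v8) [-+-] → (-1.0185, -1.0185, 0)–(0, -1.0185, 0)  len=1.0185
  (v7,v8,v2) [--+] → (0, -1.0185, 0.6897)–(-1.0185, -1.0185, 0.29189)  len=1.0934
  (v8,v0,v9) [-+-] → (0, -1.0185, 0)–(1.0185, -1.0185, 0)  len=1.0185
  (v8,v9,v2) [--+] → (1.0185, -1.0185, 0.29189)–(0, -1.0185, 0.6897)  len=1.0934
  (v9,v0,v1) [-++] → (1.0185, -1.0185, 0)–(1.32808, -1.0185, 0)  len=0.3096
  (v9,v1,v2) [-++] → (1.32808, -1.0185, 0)–(1.0185, -1.0185, 0.29189)  len=0.4255

Chained into 1 loop(s):
  loop 1: 8 segments, perimeter = 5.6940
Total perimeter = 5.694


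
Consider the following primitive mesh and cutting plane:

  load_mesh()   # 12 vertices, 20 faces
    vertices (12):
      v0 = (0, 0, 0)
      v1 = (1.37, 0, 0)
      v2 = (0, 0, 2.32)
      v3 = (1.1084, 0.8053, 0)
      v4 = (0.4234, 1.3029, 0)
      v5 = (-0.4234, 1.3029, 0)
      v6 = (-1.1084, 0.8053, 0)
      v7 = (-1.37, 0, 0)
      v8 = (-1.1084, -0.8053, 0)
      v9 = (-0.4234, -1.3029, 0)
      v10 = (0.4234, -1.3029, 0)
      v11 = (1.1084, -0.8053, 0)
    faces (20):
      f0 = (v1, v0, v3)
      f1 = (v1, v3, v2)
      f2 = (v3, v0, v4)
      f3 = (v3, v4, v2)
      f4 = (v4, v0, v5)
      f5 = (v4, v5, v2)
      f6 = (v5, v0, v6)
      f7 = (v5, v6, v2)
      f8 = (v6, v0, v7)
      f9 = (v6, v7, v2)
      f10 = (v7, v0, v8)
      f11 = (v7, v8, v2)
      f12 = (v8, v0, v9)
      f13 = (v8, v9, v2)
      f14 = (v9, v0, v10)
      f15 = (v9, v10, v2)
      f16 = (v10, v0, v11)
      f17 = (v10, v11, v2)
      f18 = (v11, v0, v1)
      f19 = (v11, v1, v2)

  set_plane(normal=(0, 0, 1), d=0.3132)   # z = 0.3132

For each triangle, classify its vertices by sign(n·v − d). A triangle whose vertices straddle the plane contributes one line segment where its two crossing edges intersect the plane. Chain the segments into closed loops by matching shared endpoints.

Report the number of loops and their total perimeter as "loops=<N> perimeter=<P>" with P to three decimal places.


loops=1 perimeter=7.324

Straddling triangles (10 of 20):
  (v1,v3,v2) [--+] → (0.958766, 0.696585, 0.3132)–(1.18505, 0, 0.3132)  len=0.7324
  (v3,v4,v2) [--+] → (0.366241, 1.12701, 0.3132)–(0.958766, 0.696584, 0.3132)  len=0.7324
  (v4,v5,v2) [--+] → (-0.366241, 1.12701, 0.3132)–(0.366241, 1.12701, 0.3132)  len=0.7325
  (v5,v6,v2) [--+] → (-0.958766, 0.696585, 0.3132)–(-0.366241, 1.12701, 0.3132)  len=0.7324
  (v6,v7,v2) [--+] → (-1.18505, 0, 0.3132)–(-0.958766, 0.696584, 0.3132)  len=0.7324
  (v7,v8,v2) [--+] → (-0.958766, -0.696585, 0.3132)–(-1.18505, 0, 0.3132)  len=0.7324
  (v8,v9,v2) [--+] → (-0.366241, -1.12701, 0.3132)–(-0.958766, -0.696584, 0.3132)  len=0.7324
  (v9,v10,v2) [--+] → (0.366241, -1.12701, 0.3132)–(-0.366241, -1.12701, 0.3132)  len=0.7325
  (v10,v11,v2) [--+] → (0.958766, -0.696585, 0.3132)–(0.366241, -1.12701, 0.3132)  len=0.7324
  (v11,v1,v2) [--+] → (1.18505, 0, 0.3132)–(0.958766, -0.696584, 0.3132)  len=0.7324

Chained into 1 loop(s):
  loop 1: 10 segments, perimeter = 7.3241
Total perimeter = 7.324


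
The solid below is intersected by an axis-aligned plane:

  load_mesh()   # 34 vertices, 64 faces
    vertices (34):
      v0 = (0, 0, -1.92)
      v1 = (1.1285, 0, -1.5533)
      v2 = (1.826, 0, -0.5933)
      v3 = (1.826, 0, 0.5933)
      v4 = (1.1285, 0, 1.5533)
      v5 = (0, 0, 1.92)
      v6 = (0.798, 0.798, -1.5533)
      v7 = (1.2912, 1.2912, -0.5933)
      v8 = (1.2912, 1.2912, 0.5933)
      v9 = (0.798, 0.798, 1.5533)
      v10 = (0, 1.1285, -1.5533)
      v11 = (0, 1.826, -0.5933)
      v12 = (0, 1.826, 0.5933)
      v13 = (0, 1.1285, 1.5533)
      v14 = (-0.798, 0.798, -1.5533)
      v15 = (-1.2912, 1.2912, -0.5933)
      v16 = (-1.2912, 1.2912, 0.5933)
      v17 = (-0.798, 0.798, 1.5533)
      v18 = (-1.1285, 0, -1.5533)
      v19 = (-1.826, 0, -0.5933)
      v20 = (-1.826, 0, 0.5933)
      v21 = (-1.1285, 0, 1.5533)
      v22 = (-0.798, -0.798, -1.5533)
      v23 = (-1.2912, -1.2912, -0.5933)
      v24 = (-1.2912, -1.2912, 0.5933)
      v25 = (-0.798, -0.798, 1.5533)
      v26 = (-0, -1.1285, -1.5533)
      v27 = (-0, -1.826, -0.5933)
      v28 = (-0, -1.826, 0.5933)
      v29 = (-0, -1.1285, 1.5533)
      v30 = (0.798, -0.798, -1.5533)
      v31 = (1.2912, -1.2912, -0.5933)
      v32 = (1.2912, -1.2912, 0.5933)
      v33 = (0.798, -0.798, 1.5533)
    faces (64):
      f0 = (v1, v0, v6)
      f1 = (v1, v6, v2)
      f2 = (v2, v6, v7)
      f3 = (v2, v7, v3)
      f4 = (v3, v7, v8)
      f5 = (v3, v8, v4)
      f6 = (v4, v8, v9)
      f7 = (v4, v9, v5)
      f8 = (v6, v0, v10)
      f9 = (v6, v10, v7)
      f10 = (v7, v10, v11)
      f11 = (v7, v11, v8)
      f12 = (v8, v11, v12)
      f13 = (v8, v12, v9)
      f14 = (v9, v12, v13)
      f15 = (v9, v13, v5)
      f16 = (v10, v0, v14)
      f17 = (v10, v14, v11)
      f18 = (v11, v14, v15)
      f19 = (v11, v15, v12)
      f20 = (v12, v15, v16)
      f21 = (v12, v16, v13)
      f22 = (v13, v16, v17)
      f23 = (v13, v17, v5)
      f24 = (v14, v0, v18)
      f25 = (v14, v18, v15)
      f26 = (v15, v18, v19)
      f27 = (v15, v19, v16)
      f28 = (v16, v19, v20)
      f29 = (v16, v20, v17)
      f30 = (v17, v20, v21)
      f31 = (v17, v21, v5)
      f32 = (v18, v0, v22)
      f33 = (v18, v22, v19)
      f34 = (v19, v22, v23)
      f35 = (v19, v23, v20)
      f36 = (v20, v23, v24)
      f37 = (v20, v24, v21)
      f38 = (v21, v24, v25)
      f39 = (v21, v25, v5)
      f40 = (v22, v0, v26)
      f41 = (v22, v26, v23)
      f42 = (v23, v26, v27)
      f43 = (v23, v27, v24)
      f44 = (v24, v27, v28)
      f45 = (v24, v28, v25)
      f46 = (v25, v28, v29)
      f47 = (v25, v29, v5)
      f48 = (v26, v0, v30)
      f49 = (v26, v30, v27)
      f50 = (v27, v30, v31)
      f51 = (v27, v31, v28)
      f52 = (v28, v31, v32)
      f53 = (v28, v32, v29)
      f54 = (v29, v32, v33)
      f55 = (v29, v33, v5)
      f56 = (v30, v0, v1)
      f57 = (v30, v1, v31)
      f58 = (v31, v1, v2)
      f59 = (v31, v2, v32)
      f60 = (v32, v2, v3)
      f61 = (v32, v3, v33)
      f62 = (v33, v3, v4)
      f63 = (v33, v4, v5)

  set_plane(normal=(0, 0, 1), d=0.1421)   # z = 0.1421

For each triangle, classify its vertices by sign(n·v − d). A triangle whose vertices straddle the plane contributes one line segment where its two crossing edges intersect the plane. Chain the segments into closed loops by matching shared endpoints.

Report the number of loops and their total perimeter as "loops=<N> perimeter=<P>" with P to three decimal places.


Straddling triangles (16 of 64):
  (v2,v7,v3) [--+] → (1.62264, 0.490974, 0.1421)–(1.826, 0, 0.1421)  len=0.5314
  (v3,v7,v8) [+-+] → (1.62264, 0.490974, 0.1421)–(1.2912, 1.2912, 0.1421)  len=0.8662
  (v7,v11,v8) [--+] → (0.800226, 1.49456, 0.1421)–(1.2912, 1.2912, 0.1421)  len=0.5314
  (v8,v11,v12) [+-+] → (0.800226, 1.49456, 0.1421)–(0, 1.826, 0.1421)  len=0.8662
  (v11,v15,v12) [--+] → (-0.490974, 1.62264, 0.1421)–(0, 1.826, 0.1421)  len=0.5314
  (v12,v15,v16) [+-+] → (-0.490974, 1.62264, 0.1421)–(-1.2912, 1.2912, 0.1421)  len=0.8662
  (v15,v19,v16) [--+] → (-1.49456, 0.800226, 0.1421)–(-1.2912, 1.2912, 0.1421)  len=0.5314
  (v16,v19,v20) [+-+] → (-1.49456, 0.800226, 0.1421)–(-1.826, 0, 0.1421)  len=0.8662
  (v19,v23,v20) [--+] → (-1.62264, -0.490974, 0.1421)–(-1.826, 0, 0.1421)  len=0.5314
  (v20,v23,v24) [+-+] → (-1.62264, -0.490974, 0.1421)–(-1.2912, -1.2912, 0.1421)  len=0.8662
  (v23,v27,v24) [--+] → (-0.800226, -1.49456, 0.1421)–(-1.2912, -1.2912, 0.1421)  len=0.5314
  (v24,v27,v28) [+-+] → (-0.800226, -1.49456, 0.1421)–(0, -1.826, 0.1421)  len=0.8662
  (v27,v31,v28) [--+] → (0.490974, -1.62264, 0.1421)–(0, -1.826, 0.1421)  len=0.5314
  (v28,v31,v32) [+-+] → (0.490974, -1.62264, 0.1421)–(1.2912, -1.2912, 0.1421)  len=0.8662
  (v31,v2,v32) [--+] → (1.49456, -0.800226, 0.1421)–(1.2912, -1.2912, 0.1421)  len=0.5314
  (v32,v2,v3) [+-+] → (1.49456, -0.800226, 0.1421)–(1.826, 0, 0.1421)  len=0.8662

Chained into 1 loop(s):
  loop 1: 16 segments, perimeter = 11.1806
Total perimeter = 11.181

loops=1 perimeter=11.181


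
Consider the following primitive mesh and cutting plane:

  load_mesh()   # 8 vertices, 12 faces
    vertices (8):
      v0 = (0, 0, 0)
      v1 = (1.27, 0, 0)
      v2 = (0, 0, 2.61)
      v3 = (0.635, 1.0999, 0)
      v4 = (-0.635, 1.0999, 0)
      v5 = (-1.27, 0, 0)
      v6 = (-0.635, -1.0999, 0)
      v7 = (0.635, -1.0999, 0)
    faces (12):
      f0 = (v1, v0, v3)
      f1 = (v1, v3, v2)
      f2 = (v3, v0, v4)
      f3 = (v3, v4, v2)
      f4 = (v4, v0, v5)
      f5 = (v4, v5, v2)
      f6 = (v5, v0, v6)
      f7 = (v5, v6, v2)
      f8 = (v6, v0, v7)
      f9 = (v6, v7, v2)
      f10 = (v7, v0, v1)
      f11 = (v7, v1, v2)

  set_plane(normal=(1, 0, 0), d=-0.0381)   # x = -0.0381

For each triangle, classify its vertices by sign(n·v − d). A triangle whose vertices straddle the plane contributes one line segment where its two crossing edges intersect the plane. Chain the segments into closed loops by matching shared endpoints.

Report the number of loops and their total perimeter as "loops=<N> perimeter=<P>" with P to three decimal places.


Straddling triangles (8 of 12):
  (v3,v0,v4) [++-] → (-0.0381, 0.065994, 0)–(-0.0381, 1.0999, 0)  len=1.0339
  (v3,v4,v2) [+-+] → (-0.0381, 1.0999, 0)–(-0.0381, 0.065994, 2.4534)  len=2.6624
  (v4,v0,v5) [-+-] → (-0.0381, 0.065994, 0)–(-0.0381, 0, 0)  len=0.0660
  (v4,v5,v2) [--+] → (-0.0381, 0, 2.5317)–(-0.0381, 0.065994, 2.4534)  len=0.1024
  (v5,v0,v6) [-+-] → (-0.0381, 0, 0)–(-0.0381, -0.065994, 0)  len=0.0660
  (v5,v6,v2) [--+] → (-0.0381, -0.065994, 2.4534)–(-0.0381, 0, 2.5317)  len=0.1024
  (v6,v0,v7) [-++] → (-0.0381, -0.065994, 0)–(-0.0381, -1.0999, 0)  len=1.0339
  (v6,v7,v2) [-++] → (-0.0381, -1.0999, 0)–(-0.0381, -0.065994, 2.4534)  len=2.6624

Chained into 1 loop(s):
  loop 1: 8 segments, perimeter = 7.7293
Total perimeter = 7.729

loops=1 perimeter=7.729


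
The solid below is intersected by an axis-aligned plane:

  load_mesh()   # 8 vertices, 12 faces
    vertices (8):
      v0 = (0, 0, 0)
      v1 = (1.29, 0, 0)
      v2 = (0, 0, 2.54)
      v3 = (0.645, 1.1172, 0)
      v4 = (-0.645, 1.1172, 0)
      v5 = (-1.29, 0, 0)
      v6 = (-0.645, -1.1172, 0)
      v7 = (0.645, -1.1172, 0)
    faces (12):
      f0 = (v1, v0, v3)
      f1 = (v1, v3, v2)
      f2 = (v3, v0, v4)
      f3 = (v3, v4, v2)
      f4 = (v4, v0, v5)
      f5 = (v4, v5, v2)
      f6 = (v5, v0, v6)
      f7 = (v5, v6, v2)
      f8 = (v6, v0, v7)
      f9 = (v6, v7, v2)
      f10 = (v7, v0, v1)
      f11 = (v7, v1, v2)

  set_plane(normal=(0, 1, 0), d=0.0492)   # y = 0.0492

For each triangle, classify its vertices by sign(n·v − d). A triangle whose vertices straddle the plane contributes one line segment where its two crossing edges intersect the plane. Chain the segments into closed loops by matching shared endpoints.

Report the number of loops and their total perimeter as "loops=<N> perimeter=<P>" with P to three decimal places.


loops=1 perimeter=8.027

Straddling triangles (6 of 12):
  (v1,v0,v3) [--+] → (0.0284049, 0.0492, 0)–(1.2616, 0.0492, 0)  len=1.2332
  (v1,v3,v2) [-+-] → (1.2616, 0.0492, 0)–(0.0284049, 0.0492, 2.42814)  len=2.7233
  (v3,v0,v4) [+-+] → (0.0284049, 0.0492, 0)–(-0.0284049, 0.0492, 0)  len=0.0568
  (v3,v4,v2) [++-] → (-0.0284049, 0.0492, 2.42814)–(0.0284049, 0.0492, 2.42814)  len=0.0568
  (v4,v0,v5) [+--] → (-0.0284049, 0.0492, 0)–(-1.2616, 0.0492, 0)  len=1.2332
  (v4,v5,v2) [+--] → (-1.2616, 0.0492, 0)–(-0.0284049, 0.0492, 2.42814)  len=2.7233

Chained into 1 loop(s):
  loop 1: 6 segments, perimeter = 8.0267
Total perimeter = 8.027


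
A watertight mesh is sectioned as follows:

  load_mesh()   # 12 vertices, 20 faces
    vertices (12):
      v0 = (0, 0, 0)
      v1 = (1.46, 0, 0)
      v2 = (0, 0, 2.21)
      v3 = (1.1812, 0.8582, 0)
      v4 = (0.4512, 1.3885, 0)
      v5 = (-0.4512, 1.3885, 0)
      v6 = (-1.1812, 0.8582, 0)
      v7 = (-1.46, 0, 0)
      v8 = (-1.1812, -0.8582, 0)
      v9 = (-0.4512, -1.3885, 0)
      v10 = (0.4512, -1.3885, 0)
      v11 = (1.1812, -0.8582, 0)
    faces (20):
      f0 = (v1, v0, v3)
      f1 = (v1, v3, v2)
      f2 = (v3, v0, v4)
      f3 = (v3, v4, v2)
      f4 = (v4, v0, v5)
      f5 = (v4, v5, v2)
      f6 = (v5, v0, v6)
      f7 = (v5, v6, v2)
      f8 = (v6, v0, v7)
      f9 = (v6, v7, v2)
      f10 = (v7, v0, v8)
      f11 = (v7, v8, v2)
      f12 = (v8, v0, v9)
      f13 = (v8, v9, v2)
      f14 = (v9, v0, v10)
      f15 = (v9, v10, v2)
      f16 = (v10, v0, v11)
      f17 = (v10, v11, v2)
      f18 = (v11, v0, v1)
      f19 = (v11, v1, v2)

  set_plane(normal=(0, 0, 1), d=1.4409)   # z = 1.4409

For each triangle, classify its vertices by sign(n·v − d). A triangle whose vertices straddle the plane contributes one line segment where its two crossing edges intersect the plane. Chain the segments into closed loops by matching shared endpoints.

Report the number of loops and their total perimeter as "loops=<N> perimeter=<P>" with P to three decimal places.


Straddling triangles (10 of 20):
  (v1,v3,v2) [--+] → (0.411068, 0.298661, 1.4409)–(0.508093, 0, 1.4409)  len=0.3140
  (v3,v4,v2) [--+] → (0.157022, 0.483211, 1.4409)–(0.411068, 0.298661, 1.4409)  len=0.3140
  (v4,v5,v2) [--+] → (-0.157022, 0.483211, 1.4409)–(0.157022, 0.483211, 1.4409)  len=0.3140
  (v5,v6,v2) [--+] → (-0.411068, 0.298661, 1.4409)–(-0.157022, 0.483211, 1.4409)  len=0.3140
  (v6,v7,v2) [--+] → (-0.508093, 0, 1.4409)–(-0.411068, 0.298661, 1.4409)  len=0.3140
  (v7,v8,v2) [--+] → (-0.411068, -0.298661, 1.4409)–(-0.508093, 0, 1.4409)  len=0.3140
  (v8,v9,v2) [--+] → (-0.157022, -0.483211, 1.4409)–(-0.411068, -0.298661, 1.4409)  len=0.3140
  (v9,v10,v2) [--+] → (0.157022, -0.483211, 1.4409)–(-0.157022, -0.483211, 1.4409)  len=0.3140
  (v10,v11,v2) [--+] → (0.411068, -0.298661, 1.4409)–(0.157022, -0.483211, 1.4409)  len=0.3140
  (v11,v1,v2) [--+] → (0.508093, 0, 1.4409)–(0.411068, -0.298661, 1.4409)  len=0.3140

Chained into 1 loop(s):
  loop 1: 10 segments, perimeter = 3.1402
Total perimeter = 3.140

loops=1 perimeter=3.140


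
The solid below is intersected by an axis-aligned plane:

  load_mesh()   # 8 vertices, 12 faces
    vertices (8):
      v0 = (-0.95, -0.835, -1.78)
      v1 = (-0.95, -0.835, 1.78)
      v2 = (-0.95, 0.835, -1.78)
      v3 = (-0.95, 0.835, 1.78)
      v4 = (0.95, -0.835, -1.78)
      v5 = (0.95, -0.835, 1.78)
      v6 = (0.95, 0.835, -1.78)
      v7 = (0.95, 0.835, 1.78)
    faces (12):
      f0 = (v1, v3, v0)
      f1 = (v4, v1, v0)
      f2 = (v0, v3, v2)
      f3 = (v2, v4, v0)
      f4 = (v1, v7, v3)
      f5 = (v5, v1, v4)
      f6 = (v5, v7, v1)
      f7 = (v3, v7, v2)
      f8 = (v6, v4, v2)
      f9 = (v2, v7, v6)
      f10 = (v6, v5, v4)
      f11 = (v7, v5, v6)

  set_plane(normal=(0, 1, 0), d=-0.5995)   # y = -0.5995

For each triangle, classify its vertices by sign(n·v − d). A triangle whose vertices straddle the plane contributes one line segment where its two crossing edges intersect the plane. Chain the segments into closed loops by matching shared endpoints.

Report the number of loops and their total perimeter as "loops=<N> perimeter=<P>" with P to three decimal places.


Straddling triangles (8 of 12):
  (v1,v3,v0) [-+-] → (-0.95, -0.5995, 1.78)–(-0.95, -0.5995, -1.27798)  len=3.0580
  (v0,v3,v2) [-++] → (-0.95, -0.5995, -1.27798)–(-0.95, -0.5995, -1.78)  len=0.5020
  (v2,v4,v0) [+--] → (0.682066, -0.5995, -1.78)–(-0.95, -0.5995, -1.78)  len=1.6321
  (v1,v7,v3) [-++] → (-0.682066, -0.5995, 1.78)–(-0.95, -0.5995, 1.78)  len=0.2679
  (v5,v7,v1) [-+-] → (0.95, -0.5995, 1.78)–(-0.682066, -0.5995, 1.78)  len=1.6321
  (v6,v4,v2) [+-+] → (0.95, -0.5995, -1.78)–(0.682066, -0.5995, -1.78)  len=0.2679
  (v6,v5,v4) [+--] → (0.95, -0.5995, 1.27798)–(0.95, -0.5995, -1.78)  len=3.0580
  (v7,v5,v6) [+-+] → (0.95, -0.5995, 1.78)–(0.95, -0.5995, 1.27798)  len=0.5020

Chained into 1 loop(s):
  loop 1: 8 segments, perimeter = 10.9200
Total perimeter = 10.920

loops=1 perimeter=10.920


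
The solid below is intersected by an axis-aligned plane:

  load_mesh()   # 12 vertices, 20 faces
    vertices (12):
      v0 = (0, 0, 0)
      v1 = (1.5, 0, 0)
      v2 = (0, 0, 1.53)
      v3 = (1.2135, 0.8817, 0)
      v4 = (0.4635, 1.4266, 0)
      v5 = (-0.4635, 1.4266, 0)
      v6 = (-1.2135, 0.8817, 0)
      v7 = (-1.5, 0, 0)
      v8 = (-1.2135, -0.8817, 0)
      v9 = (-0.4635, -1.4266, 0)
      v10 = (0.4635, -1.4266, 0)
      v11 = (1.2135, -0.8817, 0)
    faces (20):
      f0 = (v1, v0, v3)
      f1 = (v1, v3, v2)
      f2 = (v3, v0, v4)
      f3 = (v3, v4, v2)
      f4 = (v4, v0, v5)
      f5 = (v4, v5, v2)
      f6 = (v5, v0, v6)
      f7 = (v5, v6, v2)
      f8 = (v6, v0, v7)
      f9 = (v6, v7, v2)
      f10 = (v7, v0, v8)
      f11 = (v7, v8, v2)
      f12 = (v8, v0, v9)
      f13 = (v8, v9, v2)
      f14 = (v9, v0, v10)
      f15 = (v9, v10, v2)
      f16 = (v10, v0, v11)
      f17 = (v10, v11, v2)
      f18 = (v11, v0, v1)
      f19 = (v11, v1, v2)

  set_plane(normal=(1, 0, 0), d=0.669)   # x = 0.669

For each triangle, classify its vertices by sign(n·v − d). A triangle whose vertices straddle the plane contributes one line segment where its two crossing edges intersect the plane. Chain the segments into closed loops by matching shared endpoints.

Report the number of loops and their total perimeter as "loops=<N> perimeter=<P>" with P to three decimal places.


loops=1 perimeter=5.674

Straddling triangles (8 of 20):
  (v1,v0,v3) [+-+] → (0.669, 0, 0)–(0.669, 0.486079, 0)  len=0.4861
  (v1,v3,v2) [++-] → (0.669, 0.486079, 0.686514)–(0.669, 0, 0.84762)  len=0.5121
  (v3,v0,v4) [+--] → (0.669, 0.486079, 0)–(0.669, 1.2773, 0)  len=0.7912
  (v3,v4,v2) [+--] → (0.669, 1.2773, 0)–(0.669, 0.486079, 0.686514)  len=1.0475
  (v10,v0,v11) [--+] → (0.669, -0.486079, 0)–(0.669, -1.2773, 0)  len=0.7912
  (v10,v11,v2) [-+-] → (0.669, -1.2773, 0)–(0.669, -0.486079, 0.686514)  len=1.0475
  (v11,v0,v1) [+-+] → (0.669, -0.486079, 0)–(0.669, 0, 0)  len=0.4861
  (v11,v1,v2) [++-] → (0.669, 0, 0.84762)–(0.669, -0.486079, 0.686514)  len=0.5121

Chained into 1 loop(s):
  loop 1: 8 segments, perimeter = 5.6738
Total perimeter = 5.674


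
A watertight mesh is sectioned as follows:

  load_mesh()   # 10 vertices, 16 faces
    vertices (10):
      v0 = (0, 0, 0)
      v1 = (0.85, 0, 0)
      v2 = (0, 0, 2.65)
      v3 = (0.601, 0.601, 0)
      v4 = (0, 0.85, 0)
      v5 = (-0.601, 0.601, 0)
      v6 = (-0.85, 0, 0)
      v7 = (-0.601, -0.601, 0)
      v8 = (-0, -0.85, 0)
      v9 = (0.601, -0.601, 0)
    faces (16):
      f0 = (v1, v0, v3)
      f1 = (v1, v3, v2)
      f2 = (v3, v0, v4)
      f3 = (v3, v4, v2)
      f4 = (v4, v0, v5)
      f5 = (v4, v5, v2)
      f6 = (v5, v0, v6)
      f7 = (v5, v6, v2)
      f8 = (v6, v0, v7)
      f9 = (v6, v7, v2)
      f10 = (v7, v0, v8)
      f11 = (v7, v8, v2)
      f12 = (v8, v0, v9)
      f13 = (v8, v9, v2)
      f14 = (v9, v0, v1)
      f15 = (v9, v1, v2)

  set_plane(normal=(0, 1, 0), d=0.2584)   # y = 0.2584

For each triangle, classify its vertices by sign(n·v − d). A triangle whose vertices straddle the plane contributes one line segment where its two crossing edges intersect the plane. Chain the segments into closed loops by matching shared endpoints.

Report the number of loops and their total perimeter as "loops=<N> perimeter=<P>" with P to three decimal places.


loops=1 perimeter=5.503

Straddling triangles (8 of 16):
  (v1,v0,v3) [--+] → (0.2584, 0.2584, 0)–(0.742942, 0.2584, 0)  len=0.4845
  (v1,v3,v2) [-+-] → (0.742942, 0.2584, 0)–(0.2584, 0.2584, 1.51063)  len=1.5864
  (v3,v0,v4) [+-+] → (0.2584, 0.2584, 0)–(0, 0.2584, 0)  len=0.2584
  (v3,v4,v2) [++-] → (0, 0.2584, 1.8444)–(0.2584, 0.2584, 1.51063)  len=0.4221
  (v4,v0,v5) [+-+] → (0, 0.2584, 0)–(-0.2584, 0.2584, 0)  len=0.2584
  (v4,v5,v2) [++-] → (-0.2584, 0.2584, 1.51063)–(0, 0.2584, 1.8444)  len=0.4221
  (v5,v0,v6) [+--] → (-0.2584, 0.2584, 0)–(-0.742942, 0.2584, 0)  len=0.4845
  (v5,v6,v2) [+--] → (-0.742942, 0.2584, 0)–(-0.2584, 0.2584, 1.51063)  len=1.5864

Chained into 1 loop(s):
  loop 1: 8 segments, perimeter = 5.5030
Total perimeter = 5.503


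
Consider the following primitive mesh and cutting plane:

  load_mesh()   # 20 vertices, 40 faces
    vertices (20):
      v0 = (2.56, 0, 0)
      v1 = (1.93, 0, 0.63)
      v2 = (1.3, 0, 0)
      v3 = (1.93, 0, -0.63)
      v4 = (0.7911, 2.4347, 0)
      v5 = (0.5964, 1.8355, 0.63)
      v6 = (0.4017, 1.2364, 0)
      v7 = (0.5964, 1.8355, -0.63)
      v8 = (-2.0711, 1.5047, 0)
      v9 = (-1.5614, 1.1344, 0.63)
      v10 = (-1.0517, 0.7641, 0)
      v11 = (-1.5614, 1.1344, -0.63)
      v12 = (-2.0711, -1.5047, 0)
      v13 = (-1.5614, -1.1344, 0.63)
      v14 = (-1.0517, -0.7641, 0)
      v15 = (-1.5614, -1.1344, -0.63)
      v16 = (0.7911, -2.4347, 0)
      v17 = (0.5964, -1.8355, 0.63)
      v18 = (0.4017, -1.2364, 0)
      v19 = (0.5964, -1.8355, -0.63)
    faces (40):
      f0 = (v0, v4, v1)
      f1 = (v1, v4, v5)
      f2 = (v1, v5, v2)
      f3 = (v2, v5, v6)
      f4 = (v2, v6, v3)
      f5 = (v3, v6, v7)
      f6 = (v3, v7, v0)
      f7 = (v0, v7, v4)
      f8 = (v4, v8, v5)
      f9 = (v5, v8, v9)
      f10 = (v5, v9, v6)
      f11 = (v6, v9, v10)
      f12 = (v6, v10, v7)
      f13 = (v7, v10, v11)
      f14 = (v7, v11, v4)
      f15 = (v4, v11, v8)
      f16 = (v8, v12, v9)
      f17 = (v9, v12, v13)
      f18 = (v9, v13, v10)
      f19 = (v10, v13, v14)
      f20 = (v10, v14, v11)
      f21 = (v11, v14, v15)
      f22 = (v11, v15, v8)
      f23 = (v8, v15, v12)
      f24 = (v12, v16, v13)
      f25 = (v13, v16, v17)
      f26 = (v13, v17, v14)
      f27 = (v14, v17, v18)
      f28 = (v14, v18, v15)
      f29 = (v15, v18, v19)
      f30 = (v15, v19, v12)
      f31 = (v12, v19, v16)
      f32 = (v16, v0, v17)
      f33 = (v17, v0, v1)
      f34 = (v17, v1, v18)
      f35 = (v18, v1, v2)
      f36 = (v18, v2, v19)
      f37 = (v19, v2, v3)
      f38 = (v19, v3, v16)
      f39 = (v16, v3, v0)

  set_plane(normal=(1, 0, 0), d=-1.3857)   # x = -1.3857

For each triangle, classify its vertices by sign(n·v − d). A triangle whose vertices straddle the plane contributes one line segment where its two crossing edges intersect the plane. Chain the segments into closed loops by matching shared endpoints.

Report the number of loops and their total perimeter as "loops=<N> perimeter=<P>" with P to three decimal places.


Straddling triangles (18 of 40):
  (v4,v8,v5) [+-+] → (-1.3857, 1.7274, 0)–(-1.3857, 1.5897, 0.161875)  len=0.2125
  (v5,v8,v9) [+--] → (-1.3857, 1.5897, 0.161875)–(-1.3857, 1.19149, 0.63)  len=0.6146
  (v5,v9,v6) [+-+] → (-1.3857, 1.19149, 0.63)–(-1.3857, 1.14353, 0.573614)  len=0.0740
  (v6,v9,v10) [+-+] → (-1.3857, 1.14353, 0.573614)–(-1.3857, 1.00675, 0.412831)  len=0.2111
  (v7,v10,v11) [++-] → (-1.3857, 1.00675, -0.412831)–(-1.3857, 1.19149, -0.63)  len=0.2851
  (v7,v11,v4) [+-+] → (-1.3857, 1.19149, -0.63)–(-1.3857, 1.23151, -0.582948)  len=0.0618
  (v4,v11,v8) [+--] → (-1.3857, 1.23151, -0.582948)–(-1.3857, 1.7274, 0)  len=0.7653
  (v9,v13,v10) [--+] → (-1.3857, -0.479963, 0.412831)–(-1.3857, 1.00675, 0.412831)  len=1.4867
  (v10,v13,v14) [+-+] → (-1.3857, -0.479963, 0.412831)–(-1.3857, -1.00675, 0.412831)  len=0.5268
  (v10,v14,v11) [++-] → (-1.3857, 0.479963, -0.412831)–(-1.3857, 1.00675, -0.412831)  len=0.5268
  (v11,v14,v15) [-+-] → (-1.3857, 0.479963, -0.412831)–(-1.3857, -1.00675, -0.412831)  len=1.4867
  (v12,v16,v13) [-+-] → (-1.3857, -1.7274, 0)–(-1.3857, -1.23151, 0.582948)  len=0.7653
  (v13,v16,v17) [-++] → (-1.3857, -1.23151, 0.582948)–(-1.3857, -1.19149, 0.63)  len=0.0618
  (v13,v17,v14) [-++] → (-1.3857, -1.19149, 0.63)–(-1.3857, -1.00675, 0.412831)  len=0.2851
  (v14,v18,v15) [++-] → (-1.3857, -1.14353, -0.573614)–(-1.3857, -1.00675, -0.412831)  len=0.2111
  (v15,v18,v19) [-++] → (-1.3857, -1.14353, -0.573614)–(-1.3857, -1.19149, -0.63)  len=0.0740
  (v15,v19,v12) [-+-] → (-1.3857, -1.19149, -0.63)–(-1.3857, -1.5897, -0.161875)  len=0.6146
  (v12,v19,v16) [-++] → (-1.3857, -1.5897, -0.161875)–(-1.3857, -1.7274, 0)  len=0.2125

Chained into 1 loop(s):
  loop 1: 18 segments, perimeter = 8.4759
Total perimeter = 8.476

loops=1 perimeter=8.476
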